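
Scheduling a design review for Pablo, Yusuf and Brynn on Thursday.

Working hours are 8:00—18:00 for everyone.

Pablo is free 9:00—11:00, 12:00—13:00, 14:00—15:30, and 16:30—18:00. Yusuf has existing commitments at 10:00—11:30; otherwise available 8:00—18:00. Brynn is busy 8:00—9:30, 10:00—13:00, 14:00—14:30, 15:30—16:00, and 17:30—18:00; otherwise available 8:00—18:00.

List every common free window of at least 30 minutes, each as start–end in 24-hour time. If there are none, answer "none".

09:30–10:00, 14:30–15:30, 16:30–17:30

Yusuf free within 08:00–18:00: 08:00–10:00, 11:30–18:00.
Brynn free within 08:00–18:00: 09:30–10:00, 13:00–14:00, 14:30–15:30, 16:00–17:30.
Pablo ∩ Yusuf: 09:00–10:00, 12:00–13:00, 14:00–15:30, 16:30–18:00.
Pablo ∩ Yusuf ∩ Brynn: 09:30–10:00, 14:30–15:30, 16:30–17:30.
Windows ≥ 30 min: 09:30–10:00, 14:30–15:30, 16:30–17:30.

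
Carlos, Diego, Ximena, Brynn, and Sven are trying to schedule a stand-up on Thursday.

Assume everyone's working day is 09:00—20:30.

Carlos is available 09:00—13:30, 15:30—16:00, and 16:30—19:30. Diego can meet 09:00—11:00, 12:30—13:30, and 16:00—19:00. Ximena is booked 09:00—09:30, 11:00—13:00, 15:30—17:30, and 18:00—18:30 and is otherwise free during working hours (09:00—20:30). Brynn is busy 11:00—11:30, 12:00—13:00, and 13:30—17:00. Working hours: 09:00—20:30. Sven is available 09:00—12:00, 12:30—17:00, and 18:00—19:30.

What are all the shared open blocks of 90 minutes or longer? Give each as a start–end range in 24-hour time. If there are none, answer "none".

09:30–11:00

Ximena free within 09:00–20:30: 09:30–11:00, 13:00–15:30, 17:30–18:00, 18:30–20:30.
Brynn free within 09:00–20:30: 09:00–11:00, 11:30–12:00, 13:00–13:30, 17:00–20:30.
Carlos ∩ Diego: 09:00–11:00, 12:30–13:30, 16:30–19:00.
Carlos ∩ Diego ∩ Ximena: 09:30–11:00, 13:00–13:30, 17:30–18:00, 18:30–19:00.
Carlos ∩ Diego ∩ Ximena ∩ Brynn: 09:30–11:00, 13:00–13:30, 17:30–18:00, 18:30–19:00.
Carlos ∩ Diego ∩ Ximena ∩ Brynn ∩ Sven: 09:30–11:00, 13:00–13:30, 18:30–19:00.
Windows ≥ 90 min: 09:30–11:00.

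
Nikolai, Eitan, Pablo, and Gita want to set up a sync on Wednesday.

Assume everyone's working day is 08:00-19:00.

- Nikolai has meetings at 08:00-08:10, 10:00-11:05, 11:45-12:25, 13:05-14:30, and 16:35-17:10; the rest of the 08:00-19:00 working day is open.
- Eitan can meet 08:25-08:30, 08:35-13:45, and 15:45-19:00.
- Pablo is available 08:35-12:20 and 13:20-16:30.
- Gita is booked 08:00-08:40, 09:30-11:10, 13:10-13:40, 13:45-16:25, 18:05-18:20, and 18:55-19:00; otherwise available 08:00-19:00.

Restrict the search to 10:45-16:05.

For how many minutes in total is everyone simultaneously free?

Nikolai free within 08:00–19:00: 08:10–10:00, 11:05–11:45, 12:25–13:05, 14:30–16:35, 17:10–19:00.
Gita free within 08:00–19:00: 08:40–09:30, 11:10–13:10, 13:40–13:45, 16:25–18:05, 18:20–18:55.
Nikolai ∩ Eitan: 08:25–08:30, 08:35–10:00, 11:05–11:45, 12:25–13:05, 15:45–16:35, 17:10–19:00.
Nikolai ∩ Eitan ∩ Pablo: 08:35–10:00, 11:05–11:45, 15:45–16:30.
Nikolai ∩ Eitan ∩ Pablo ∩ Gita: 08:40–09:30, 11:10–11:45, 16:25–16:30.
Restricted to 10:45–16:05: 11:10–11:45.
Total common minutes: 35.

35 minutes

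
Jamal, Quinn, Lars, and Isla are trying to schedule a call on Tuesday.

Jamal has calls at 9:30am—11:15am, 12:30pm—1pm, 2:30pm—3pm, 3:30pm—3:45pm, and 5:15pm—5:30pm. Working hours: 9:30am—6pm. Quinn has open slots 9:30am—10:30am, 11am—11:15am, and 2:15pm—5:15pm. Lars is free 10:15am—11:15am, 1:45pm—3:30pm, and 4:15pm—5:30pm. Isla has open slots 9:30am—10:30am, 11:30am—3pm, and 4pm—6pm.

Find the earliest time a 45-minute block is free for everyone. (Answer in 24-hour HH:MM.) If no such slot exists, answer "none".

Jamal free within 09:30–18:00: 11:15–12:30, 13:00–14:30, 15:00–15:30, 15:45–17:15, 17:30–18:00.
Jamal ∩ Quinn: 14:15–14:30, 15:00–15:30, 15:45–17:15.
Jamal ∩ Quinn ∩ Lars: 14:15–14:30, 15:00–15:30, 16:15–17:15.
Jamal ∩ Quinn ∩ Lars ∩ Isla: 14:15–14:30, 16:15–17:15.
Windows ≥ 45 min: 16:15–17:15.
Earliest such window starts at 16:15.

16:15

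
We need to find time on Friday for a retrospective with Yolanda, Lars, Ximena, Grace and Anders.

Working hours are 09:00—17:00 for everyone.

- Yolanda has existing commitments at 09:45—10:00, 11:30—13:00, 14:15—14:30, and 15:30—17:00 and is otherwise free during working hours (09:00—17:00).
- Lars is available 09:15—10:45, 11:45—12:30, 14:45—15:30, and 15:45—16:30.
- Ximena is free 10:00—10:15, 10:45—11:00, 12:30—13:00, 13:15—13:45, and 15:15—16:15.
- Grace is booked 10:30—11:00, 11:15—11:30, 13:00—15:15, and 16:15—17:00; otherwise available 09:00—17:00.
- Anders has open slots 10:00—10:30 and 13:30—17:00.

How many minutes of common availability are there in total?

Yolanda free within 09:00–17:00: 09:00–09:45, 10:00–11:30, 13:00–14:15, 14:30–15:30.
Grace free within 09:00–17:00: 09:00–10:30, 11:00–11:15, 11:30–13:00, 15:15–16:15.
Yolanda ∩ Lars: 09:15–09:45, 10:00–10:45, 14:45–15:30.
Yolanda ∩ Lars ∩ Ximena: 10:00–10:15, 15:15–15:30.
Yolanda ∩ Lars ∩ Ximena ∩ Grace: 10:00–10:15, 15:15–15:30.
Yolanda ∩ Lars ∩ Ximena ∩ Grace ∩ Anders: 10:00–10:15, 15:15–15:30.
Total common minutes: 15 + 15 = 30.

30 minutes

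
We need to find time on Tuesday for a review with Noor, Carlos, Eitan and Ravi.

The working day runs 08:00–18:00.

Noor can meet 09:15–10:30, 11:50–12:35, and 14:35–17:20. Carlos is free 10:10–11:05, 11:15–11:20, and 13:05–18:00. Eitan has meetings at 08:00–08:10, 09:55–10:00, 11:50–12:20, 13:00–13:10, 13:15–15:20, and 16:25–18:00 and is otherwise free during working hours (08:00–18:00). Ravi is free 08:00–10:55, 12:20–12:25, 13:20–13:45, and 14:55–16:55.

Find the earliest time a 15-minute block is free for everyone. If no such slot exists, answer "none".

10:10

Eitan free within 08:00–18:00: 08:10–09:55, 10:00–11:50, 12:20–13:00, 13:10–13:15, 15:20–16:25.
Noor ∩ Carlos: 10:10–10:30, 14:35–17:20.
Noor ∩ Carlos ∩ Eitan: 10:10–10:30, 15:20–16:25.
Noor ∩ Carlos ∩ Eitan ∩ Ravi: 10:10–10:30, 15:20–16:25.
Windows ≥ 15 min: 10:10–10:30, 15:20–16:25.
Earliest such window starts at 10:10.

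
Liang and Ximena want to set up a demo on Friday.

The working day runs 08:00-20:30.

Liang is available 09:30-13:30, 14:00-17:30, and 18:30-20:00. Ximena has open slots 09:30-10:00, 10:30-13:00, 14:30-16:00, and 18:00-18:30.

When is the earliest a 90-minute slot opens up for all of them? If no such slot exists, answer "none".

10:30

Liang ∩ Ximena: 09:30–10:00, 10:30–13:00, 14:30–16:00.
Windows ≥ 90 min: 10:30–13:00, 14:30–16:00.
Earliest such window starts at 10:30.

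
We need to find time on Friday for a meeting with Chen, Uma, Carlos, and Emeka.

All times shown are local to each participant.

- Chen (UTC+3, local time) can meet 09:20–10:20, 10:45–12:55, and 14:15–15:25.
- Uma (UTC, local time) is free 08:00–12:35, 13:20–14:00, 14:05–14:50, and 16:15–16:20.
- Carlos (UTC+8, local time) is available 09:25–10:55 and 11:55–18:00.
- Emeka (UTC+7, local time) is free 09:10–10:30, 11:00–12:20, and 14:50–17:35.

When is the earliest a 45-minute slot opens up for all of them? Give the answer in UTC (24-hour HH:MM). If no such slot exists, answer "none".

Chen → UTC: 06:20–07:20, 07:45–09:55, 11:15–12:25.
Uma → UTC: 08:00–12:35, 13:20–14:00, 14:05–14:50, 16:15–16:20.
Carlos → UTC: 01:25–02:55, 03:55–10:00.
Emeka → UTC: 02:10–03:30, 04:00–05:20, 07:50–10:35.
Chen ∩ Uma: 08:00–09:55, 11:15–12:25.
Chen ∩ Uma ∩ Carlos: 08:00–09:55.
Chen ∩ Uma ∩ Carlos ∩ Emeka: 08:00–09:55.
Windows ≥ 45 min: 08:00–09:55.
Earliest such window starts at 08:00.

08:00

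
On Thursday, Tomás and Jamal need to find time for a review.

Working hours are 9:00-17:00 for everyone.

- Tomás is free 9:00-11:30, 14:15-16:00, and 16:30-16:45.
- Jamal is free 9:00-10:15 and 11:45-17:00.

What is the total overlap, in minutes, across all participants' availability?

195 minutes

Tomás ∩ Jamal: 09:00–10:15, 14:15–16:00, 16:30–16:45.
Total common minutes: 75 + 105 + 15 = 195.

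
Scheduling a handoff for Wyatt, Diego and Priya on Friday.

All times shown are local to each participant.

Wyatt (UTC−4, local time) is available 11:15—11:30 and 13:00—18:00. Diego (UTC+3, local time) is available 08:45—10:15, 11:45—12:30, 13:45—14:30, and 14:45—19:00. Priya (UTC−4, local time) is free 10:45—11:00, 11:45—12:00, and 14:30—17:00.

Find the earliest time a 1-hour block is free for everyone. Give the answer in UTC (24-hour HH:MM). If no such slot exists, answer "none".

Wyatt → UTC: 15:15–15:30, 17:00–22:00.
Diego → UTC: 05:45–07:15, 08:45–09:30, 10:45–11:30, 11:45–16:00.
Priya → UTC: 14:45–15:00, 15:45–16:00, 18:30–21:00.
Wyatt ∩ Diego: 15:15–15:30.
Wyatt ∩ Diego ∩ Priya: (none).
Windows ≥ 60 min: (none).

none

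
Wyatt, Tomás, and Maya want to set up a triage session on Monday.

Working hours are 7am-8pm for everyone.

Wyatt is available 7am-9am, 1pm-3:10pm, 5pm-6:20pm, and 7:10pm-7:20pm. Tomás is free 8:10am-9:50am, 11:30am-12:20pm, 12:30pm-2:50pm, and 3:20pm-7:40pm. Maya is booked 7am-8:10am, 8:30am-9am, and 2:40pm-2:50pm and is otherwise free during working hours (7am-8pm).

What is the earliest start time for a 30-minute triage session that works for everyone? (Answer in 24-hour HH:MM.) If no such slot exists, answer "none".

13:00

Maya free within 07:00–20:00: 08:10–08:30, 09:00–14:40, 14:50–20:00.
Wyatt ∩ Tomás: 08:10–09:00, 13:00–14:50, 17:00–18:20, 19:10–19:20.
Wyatt ∩ Tomás ∩ Maya: 08:10–08:30, 13:00–14:40, 17:00–18:20, 19:10–19:20.
Windows ≥ 30 min: 13:00–14:40, 17:00–18:20.
Earliest such window starts at 13:00.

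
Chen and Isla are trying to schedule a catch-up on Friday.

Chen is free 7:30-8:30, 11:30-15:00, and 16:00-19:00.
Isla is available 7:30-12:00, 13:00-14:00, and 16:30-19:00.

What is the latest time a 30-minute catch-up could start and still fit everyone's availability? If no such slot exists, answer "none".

18:30

Chen ∩ Isla: 07:30–08:30, 11:30–12:00, 13:00–14:00, 16:30–19:00.
Windows ≥ 30 min: 07:30–08:30, 11:30–12:00, 13:00–14:00, 16:30–19:00.
Latest start in the last window 16:30–19:00 is 19:00 − 30 min = 18:30.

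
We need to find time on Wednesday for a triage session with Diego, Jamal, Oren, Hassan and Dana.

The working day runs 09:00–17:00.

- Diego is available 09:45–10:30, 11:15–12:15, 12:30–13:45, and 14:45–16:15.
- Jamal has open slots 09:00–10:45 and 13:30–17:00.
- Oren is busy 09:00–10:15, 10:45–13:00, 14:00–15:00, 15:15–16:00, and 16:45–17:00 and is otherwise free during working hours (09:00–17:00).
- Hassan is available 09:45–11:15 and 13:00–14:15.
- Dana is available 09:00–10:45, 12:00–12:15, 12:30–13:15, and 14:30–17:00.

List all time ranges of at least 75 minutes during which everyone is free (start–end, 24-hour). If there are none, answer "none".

none

Oren free within 09:00–17:00: 10:15–10:45, 13:00–14:00, 15:00–15:15, 16:00–16:45.
Diego ∩ Jamal: 09:45–10:30, 13:30–13:45, 14:45–16:15.
Diego ∩ Jamal ∩ Oren: 10:15–10:30, 13:30–13:45, 15:00–15:15, 16:00–16:15.
Diego ∩ Jamal ∩ Oren ∩ Hassan: 10:15–10:30, 13:30–13:45.
Diego ∩ Jamal ∩ Oren ∩ Hassan ∩ Dana: 10:15–10:30.
Windows ≥ 75 min: (none).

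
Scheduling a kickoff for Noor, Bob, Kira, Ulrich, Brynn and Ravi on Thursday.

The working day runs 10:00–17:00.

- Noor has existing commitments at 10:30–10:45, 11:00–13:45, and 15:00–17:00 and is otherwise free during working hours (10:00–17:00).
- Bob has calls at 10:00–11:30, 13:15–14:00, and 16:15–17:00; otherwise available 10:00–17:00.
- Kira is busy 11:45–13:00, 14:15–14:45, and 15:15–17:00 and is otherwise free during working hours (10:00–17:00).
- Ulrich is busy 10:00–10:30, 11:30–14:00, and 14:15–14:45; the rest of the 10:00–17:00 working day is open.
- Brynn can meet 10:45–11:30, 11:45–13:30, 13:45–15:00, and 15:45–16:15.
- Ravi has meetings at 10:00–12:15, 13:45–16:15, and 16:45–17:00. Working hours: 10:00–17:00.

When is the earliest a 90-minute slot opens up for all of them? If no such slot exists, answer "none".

none

Noor free within 10:00–17:00: 10:00–10:30, 10:45–11:00, 13:45–15:00.
Bob free within 10:00–17:00: 11:30–13:15, 14:00–16:15.
Kira free within 10:00–17:00: 10:00–11:45, 13:00–14:15, 14:45–15:15.
Ulrich free within 10:00–17:00: 10:30–11:30, 14:00–14:15, 14:45–17:00.
Ravi free within 10:00–17:00: 12:15–13:45, 16:15–16:45.
Noor ∩ Bob: 14:00–15:00.
Noor ∩ Bob ∩ Kira: 14:00–14:15, 14:45–15:00.
Noor ∩ Bob ∩ Kira ∩ Ulrich: 14:00–14:15, 14:45–15:00.
Noor ∩ Bob ∩ Kira ∩ Ulrich ∩ Brynn: 14:00–14:15, 14:45–15:00.
Noor ∩ Bob ∩ Kira ∩ Ulrich ∩ Brynn ∩ Ravi: (none).
Windows ≥ 90 min: (none).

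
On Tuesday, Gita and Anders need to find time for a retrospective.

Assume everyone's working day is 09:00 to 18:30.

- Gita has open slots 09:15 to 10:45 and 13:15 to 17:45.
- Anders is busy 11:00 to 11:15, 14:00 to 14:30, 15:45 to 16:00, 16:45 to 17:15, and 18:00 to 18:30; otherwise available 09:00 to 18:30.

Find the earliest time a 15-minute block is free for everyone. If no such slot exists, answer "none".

09:15

Anders free within 09:00–18:30: 09:00–11:00, 11:15–14:00, 14:30–15:45, 16:00–16:45, 17:15–18:00.
Gita ∩ Anders: 09:15–10:45, 13:15–14:00, 14:30–15:45, 16:00–16:45, 17:15–17:45.
Windows ≥ 15 min: 09:15–10:45, 13:15–14:00, 14:30–15:45, 16:00–16:45, 17:15–17:45.
Earliest such window starts at 09:15.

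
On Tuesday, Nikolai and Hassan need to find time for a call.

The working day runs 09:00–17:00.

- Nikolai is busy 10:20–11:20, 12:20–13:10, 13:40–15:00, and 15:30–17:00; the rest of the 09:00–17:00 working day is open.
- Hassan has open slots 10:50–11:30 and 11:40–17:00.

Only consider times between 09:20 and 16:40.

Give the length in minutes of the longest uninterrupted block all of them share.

Nikolai free within 09:00–17:00: 09:00–10:20, 11:20–12:20, 13:10–13:40, 15:00–15:30.
Nikolai ∩ Hassan: 11:20–11:30, 11:40–12:20, 13:10–13:40, 15:00–15:30.
Restricted to 09:20–16:40: 11:20–11:30, 11:40–12:20, 13:10–13:40, 15:00–15:30.
Common window lengths: 10, 40, 30, 30 min; longest is 40.

40 minutes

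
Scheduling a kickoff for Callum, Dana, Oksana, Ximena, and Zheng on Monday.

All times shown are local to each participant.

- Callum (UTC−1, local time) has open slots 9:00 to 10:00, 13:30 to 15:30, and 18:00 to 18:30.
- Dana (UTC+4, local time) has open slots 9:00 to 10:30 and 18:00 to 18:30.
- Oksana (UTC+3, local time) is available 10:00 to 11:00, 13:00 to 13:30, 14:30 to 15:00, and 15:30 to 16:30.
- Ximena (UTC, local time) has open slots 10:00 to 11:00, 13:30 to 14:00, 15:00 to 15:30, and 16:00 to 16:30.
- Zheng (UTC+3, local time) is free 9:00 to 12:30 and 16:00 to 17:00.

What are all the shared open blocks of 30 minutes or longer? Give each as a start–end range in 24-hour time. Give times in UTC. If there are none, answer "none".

Callum → UTC: 10:00–11:00, 14:30–16:30, 19:00–19:30.
Dana → UTC: 05:00–06:30, 14:00–14:30.
Oksana → UTC: 07:00–08:00, 10:00–10:30, 11:30–12:00, 12:30–13:30.
Ximena → UTC: 10:00–11:00, 13:30–14:00, 15:00–15:30, 16:00–16:30.
Zheng → UTC: 06:00–09:30, 13:00–14:00.
Callum ∩ Dana: (none).
Callum ∩ Dana ∩ Oksana: (none).
Callum ∩ Dana ∩ Oksana ∩ Ximena: (none).
Callum ∩ Dana ∩ Oksana ∩ Ximena ∩ Zheng: (none).
Windows ≥ 30 min: (none).

none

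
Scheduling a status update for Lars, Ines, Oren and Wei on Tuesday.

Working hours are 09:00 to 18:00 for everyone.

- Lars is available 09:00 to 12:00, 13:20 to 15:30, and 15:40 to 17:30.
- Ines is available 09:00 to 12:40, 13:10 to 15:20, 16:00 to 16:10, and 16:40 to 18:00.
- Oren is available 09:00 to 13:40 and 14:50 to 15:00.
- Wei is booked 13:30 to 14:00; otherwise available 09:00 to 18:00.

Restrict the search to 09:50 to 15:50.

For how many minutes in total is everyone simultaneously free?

Wei free within 09:00–18:00: 09:00–13:30, 14:00–18:00.
Lars ∩ Ines: 09:00–12:00, 13:20–15:20, 16:00–16:10, 16:40–17:30.
Lars ∩ Ines ∩ Oren: 09:00–12:00, 13:20–13:40, 14:50–15:00.
Lars ∩ Ines ∩ Oren ∩ Wei: 09:00–12:00, 13:20–13:30, 14:50–15:00.
Restricted to 09:50–15:50: 09:50–12:00, 13:20–13:30, 14:50–15:00.
Total common minutes: 130 + 10 + 10 = 150.

150 minutes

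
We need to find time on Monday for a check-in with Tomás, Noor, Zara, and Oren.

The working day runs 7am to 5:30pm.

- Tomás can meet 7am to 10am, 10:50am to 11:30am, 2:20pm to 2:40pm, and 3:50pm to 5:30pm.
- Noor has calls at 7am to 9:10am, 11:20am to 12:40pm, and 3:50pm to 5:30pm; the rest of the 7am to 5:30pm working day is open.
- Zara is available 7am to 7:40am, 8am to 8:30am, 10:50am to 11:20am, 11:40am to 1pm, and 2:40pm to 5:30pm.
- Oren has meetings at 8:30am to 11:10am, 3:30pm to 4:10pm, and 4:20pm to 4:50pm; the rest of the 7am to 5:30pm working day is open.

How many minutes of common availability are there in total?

Noor free within 07:00–17:30: 09:10–11:20, 12:40–15:50.
Oren free within 07:00–17:30: 07:00–08:30, 11:10–15:30, 16:10–16:20, 16:50–17:30.
Tomás ∩ Noor: 09:10–10:00, 10:50–11:20, 14:20–14:40.
Tomás ∩ Noor ∩ Zara: 10:50–11:20.
Tomás ∩ Noor ∩ Zara ∩ Oren: 11:10–11:20.
Total common minutes: 10.

10 minutes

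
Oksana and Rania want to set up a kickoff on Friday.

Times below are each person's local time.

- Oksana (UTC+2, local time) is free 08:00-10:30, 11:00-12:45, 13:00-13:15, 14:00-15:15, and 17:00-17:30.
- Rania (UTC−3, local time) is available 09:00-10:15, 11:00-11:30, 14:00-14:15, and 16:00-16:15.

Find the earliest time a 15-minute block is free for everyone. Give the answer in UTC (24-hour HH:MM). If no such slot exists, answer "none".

Oksana → UTC: 06:00–08:30, 09:00–10:45, 11:00–11:15, 12:00–13:15, 15:00–15:30.
Rania → UTC: 12:00–13:15, 14:00–14:30, 17:00–17:15, 19:00–19:15.
Oksana ∩ Rania: 12:00–13:15.
Windows ≥ 15 min: 12:00–13:15.
Earliest such window starts at 12:00.

12:00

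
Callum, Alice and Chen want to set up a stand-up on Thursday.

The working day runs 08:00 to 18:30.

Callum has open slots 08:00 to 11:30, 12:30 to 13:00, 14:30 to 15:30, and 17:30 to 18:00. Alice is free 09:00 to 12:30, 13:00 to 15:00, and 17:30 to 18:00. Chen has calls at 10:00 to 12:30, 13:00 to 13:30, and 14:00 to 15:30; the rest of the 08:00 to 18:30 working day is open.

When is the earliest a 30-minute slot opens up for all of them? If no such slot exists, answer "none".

09:00

Chen free within 08:00–18:30: 08:00–10:00, 12:30–13:00, 13:30–14:00, 15:30–18:30.
Callum ∩ Alice: 09:00–11:30, 14:30–15:00, 17:30–18:00.
Callum ∩ Alice ∩ Chen: 09:00–10:00, 17:30–18:00.
Windows ≥ 30 min: 09:00–10:00, 17:30–18:00.
Earliest such window starts at 09:00.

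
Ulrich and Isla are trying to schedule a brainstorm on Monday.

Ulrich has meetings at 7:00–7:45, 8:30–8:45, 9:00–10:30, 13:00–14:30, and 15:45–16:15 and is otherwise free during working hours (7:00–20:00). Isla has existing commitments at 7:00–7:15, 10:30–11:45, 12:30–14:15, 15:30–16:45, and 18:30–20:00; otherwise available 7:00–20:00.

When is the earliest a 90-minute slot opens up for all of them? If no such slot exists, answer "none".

16:45

Ulrich free within 07:00–20:00: 07:45–08:30, 08:45–09:00, 10:30–13:00, 14:30–15:45, 16:15–20:00.
Isla free within 07:00–20:00: 07:15–10:30, 11:45–12:30, 14:15–15:30, 16:45–18:30.
Ulrich ∩ Isla: 07:45–08:30, 08:45–09:00, 11:45–12:30, 14:30–15:30, 16:45–18:30.
Windows ≥ 90 min: 16:45–18:30.
Earliest such window starts at 16:45.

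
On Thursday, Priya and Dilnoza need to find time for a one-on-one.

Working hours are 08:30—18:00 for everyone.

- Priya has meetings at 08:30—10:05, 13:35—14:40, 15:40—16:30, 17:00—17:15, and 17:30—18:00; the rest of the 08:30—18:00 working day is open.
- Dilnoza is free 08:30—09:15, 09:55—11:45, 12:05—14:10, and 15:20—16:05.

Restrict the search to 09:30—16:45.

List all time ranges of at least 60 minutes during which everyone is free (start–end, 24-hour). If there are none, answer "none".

10:05–11:45, 12:05–13:35

Priya free within 08:30–18:00: 10:05–13:35, 14:40–15:40, 16:30–17:00, 17:15–17:30.
Priya ∩ Dilnoza: 10:05–11:45, 12:05–13:35, 15:20–15:40.
Restricted to 09:30–16:45: 10:05–11:45, 12:05–13:35, 15:20–15:40.
Windows ≥ 60 min: 10:05–11:45, 12:05–13:35.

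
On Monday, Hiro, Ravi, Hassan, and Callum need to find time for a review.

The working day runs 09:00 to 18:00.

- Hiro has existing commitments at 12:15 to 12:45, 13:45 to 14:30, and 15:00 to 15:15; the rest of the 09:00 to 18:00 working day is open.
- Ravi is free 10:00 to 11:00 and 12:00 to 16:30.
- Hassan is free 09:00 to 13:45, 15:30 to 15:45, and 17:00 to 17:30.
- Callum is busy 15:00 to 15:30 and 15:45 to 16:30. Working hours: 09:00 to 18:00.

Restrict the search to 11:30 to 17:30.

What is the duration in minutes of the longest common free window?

60 minutes

Hiro free within 09:00–18:00: 09:00–12:15, 12:45–13:45, 14:30–15:00, 15:15–18:00.
Callum free within 09:00–18:00: 09:00–15:00, 15:30–15:45, 16:30–18:00.
Hiro ∩ Ravi: 10:00–11:00, 12:00–12:15, 12:45–13:45, 14:30–15:00, 15:15–16:30.
Hiro ∩ Ravi ∩ Hassan: 10:00–11:00, 12:00–12:15, 12:45–13:45, 15:30–15:45.
Hiro ∩ Ravi ∩ Hassan ∩ Callum: 10:00–11:00, 12:00–12:15, 12:45–13:45, 15:30–15:45.
Restricted to 11:30–17:30: 12:00–12:15, 12:45–13:45, 15:30–15:45.
Common window lengths: 15, 60, 15 min; longest is 60.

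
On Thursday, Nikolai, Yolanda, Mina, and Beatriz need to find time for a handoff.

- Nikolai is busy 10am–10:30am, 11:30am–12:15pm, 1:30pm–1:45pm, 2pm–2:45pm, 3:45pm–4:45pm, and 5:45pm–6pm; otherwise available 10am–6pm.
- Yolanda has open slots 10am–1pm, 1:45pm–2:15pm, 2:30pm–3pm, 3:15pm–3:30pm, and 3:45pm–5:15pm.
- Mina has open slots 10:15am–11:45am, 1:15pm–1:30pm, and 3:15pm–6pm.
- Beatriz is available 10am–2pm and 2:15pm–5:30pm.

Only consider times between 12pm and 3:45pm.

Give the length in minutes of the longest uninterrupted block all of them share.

15 minutes

Nikolai free within 10:00–18:00: 10:30–11:30, 12:15–13:30, 13:45–14:00, 14:45–15:45, 16:45–17:45.
Nikolai ∩ Yolanda: 10:30–11:30, 12:15–13:00, 13:45–14:00, 14:45–15:00, 15:15–15:30, 16:45–17:15.
Nikolai ∩ Yolanda ∩ Mina: 10:30–11:30, 15:15–15:30, 16:45–17:15.
Nikolai ∩ Yolanda ∩ Mina ∩ Beatriz: 10:30–11:30, 15:15–15:30, 16:45–17:15.
Restricted to 12:00–15:45: 15:15–15:30.
Single common window of 15 minutes.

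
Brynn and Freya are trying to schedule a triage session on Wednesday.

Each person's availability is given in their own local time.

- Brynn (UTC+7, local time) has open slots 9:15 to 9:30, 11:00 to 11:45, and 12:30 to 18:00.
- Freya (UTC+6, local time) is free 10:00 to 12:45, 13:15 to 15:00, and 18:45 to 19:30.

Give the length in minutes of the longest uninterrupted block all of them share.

105 minutes

Brynn → UTC: 02:15–02:30, 04:00–04:45, 05:30–11:00.
Freya → UTC: 04:00–06:45, 07:15–09:00, 12:45–13:30.
Brynn ∩ Freya: 04:00–04:45, 05:30–06:45, 07:15–09:00.
Common window lengths: 45, 75, 105 min; longest is 105.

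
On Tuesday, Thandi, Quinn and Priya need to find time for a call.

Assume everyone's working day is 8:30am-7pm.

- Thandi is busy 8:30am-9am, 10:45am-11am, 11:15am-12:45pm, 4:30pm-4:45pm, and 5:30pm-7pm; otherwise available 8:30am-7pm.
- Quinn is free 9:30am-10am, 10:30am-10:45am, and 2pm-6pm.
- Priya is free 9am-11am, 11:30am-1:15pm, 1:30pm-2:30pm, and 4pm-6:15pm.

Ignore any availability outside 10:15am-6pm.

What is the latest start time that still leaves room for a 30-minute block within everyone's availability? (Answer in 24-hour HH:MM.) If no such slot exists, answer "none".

17:00

Thandi free within 08:30–19:00: 09:00–10:45, 11:00–11:15, 12:45–16:30, 16:45–17:30.
Thandi ∩ Quinn: 09:30–10:00, 10:30–10:45, 14:00–16:30, 16:45–17:30.
Thandi ∩ Quinn ∩ Priya: 09:30–10:00, 10:30–10:45, 14:00–14:30, 16:00–16:30, 16:45–17:30.
Restricted to 10:15–18:00: 10:30–10:45, 14:00–14:30, 16:00–16:30, 16:45–17:30.
Windows ≥ 30 min: 14:00–14:30, 16:00–16:30, 16:45–17:30.
Latest start in the last window 16:45–17:30 is 17:30 − 30 min = 17:00.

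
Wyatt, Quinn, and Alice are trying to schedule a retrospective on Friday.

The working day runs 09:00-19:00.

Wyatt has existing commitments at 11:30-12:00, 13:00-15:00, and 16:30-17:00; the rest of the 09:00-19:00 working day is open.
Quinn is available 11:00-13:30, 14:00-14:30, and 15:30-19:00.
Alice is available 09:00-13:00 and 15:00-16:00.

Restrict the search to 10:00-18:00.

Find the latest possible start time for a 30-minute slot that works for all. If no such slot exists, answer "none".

Wyatt free within 09:00–19:00: 09:00–11:30, 12:00–13:00, 15:00–16:30, 17:00–19:00.
Wyatt ∩ Quinn: 11:00–11:30, 12:00–13:00, 15:30–16:30, 17:00–19:00.
Wyatt ∩ Quinn ∩ Alice: 11:00–11:30, 12:00–13:00, 15:30–16:00.
Restricted to 10:00–18:00: 11:00–11:30, 12:00–13:00, 15:30–16:00.
Windows ≥ 30 min: 11:00–11:30, 12:00–13:00, 15:30–16:00.
Latest start in the last window 15:30–16:00 is 16:00 − 30 min = 15:30.

15:30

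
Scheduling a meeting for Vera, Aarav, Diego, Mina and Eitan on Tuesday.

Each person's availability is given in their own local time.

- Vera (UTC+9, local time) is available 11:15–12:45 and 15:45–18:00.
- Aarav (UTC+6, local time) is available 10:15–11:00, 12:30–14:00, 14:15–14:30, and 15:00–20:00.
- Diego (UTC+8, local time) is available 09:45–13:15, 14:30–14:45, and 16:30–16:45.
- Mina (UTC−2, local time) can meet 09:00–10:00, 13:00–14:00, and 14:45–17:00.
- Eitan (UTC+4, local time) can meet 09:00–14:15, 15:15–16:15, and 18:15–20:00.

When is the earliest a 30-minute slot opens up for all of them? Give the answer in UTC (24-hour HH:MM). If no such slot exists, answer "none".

none

Vera → UTC: 02:15–03:45, 06:45–09:00.
Aarav → UTC: 04:15–05:00, 06:30–08:00, 08:15–08:30, 09:00–14:00.
Diego → UTC: 01:45–05:15, 06:30–06:45, 08:30–08:45.
Mina → UTC: 11:00–12:00, 15:00–16:00, 16:45–19:00.
Eitan → UTC: 05:00–10:15, 11:15–12:15, 14:15–16:00.
Vera ∩ Aarav: 06:45–08:00, 08:15–08:30.
Vera ∩ Aarav ∩ Diego: (none).
Vera ∩ Aarav ∩ Diego ∩ Mina: (none).
Vera ∩ Aarav ∩ Diego ∩ Mina ∩ Eitan: (none).
Windows ≥ 30 min: (none).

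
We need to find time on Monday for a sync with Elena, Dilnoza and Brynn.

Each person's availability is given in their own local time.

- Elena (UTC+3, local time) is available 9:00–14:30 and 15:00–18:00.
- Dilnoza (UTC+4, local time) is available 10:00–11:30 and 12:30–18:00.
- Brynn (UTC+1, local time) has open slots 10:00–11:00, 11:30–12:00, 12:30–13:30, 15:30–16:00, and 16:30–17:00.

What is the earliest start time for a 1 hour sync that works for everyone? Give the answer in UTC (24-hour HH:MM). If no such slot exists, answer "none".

Elena → UTC: 06:00–11:30, 12:00–15:00.
Dilnoza → UTC: 06:00–07:30, 08:30–14:00.
Brynn → UTC: 09:00–10:00, 10:30–11:00, 11:30–12:30, 14:30–15:00, 15:30–16:00.
Elena ∩ Dilnoza: 06:00–07:30, 08:30–11:30, 12:00–14:00.
Elena ∩ Dilnoza ∩ Brynn: 09:00–10:00, 10:30–11:00, 12:00–12:30.
Windows ≥ 60 min: 09:00–10:00.
Earliest such window starts at 09:00.

09:00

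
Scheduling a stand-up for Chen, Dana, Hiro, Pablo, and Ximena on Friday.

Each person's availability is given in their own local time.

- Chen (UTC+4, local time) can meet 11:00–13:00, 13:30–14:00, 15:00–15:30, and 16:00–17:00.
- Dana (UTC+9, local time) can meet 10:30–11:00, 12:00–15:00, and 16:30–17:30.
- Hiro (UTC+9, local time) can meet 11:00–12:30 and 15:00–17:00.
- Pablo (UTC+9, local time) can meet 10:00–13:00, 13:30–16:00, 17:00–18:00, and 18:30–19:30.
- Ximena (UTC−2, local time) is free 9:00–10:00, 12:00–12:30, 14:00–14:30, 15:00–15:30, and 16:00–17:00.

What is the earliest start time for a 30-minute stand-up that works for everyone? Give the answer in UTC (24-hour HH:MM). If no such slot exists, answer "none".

Chen → UTC: 07:00–09:00, 09:30–10:00, 11:00–11:30, 12:00–13:00.
Dana → UTC: 01:30–02:00, 03:00–06:00, 07:30–08:30.
Hiro → UTC: 02:00–03:30, 06:00–08:00.
Pablo → UTC: 01:00–04:00, 04:30–07:00, 08:00–09:00, 09:30–10:30.
Ximena → UTC: 11:00–12:00, 14:00–14:30, 16:00–16:30, 17:00–17:30, 18:00–19:00.
Chen ∩ Dana: 07:30–08:30.
Chen ∩ Dana ∩ Hiro: 07:30–08:00.
Chen ∩ Dana ∩ Hiro ∩ Pablo: (none).
Chen ∩ Dana ∩ Hiro ∩ Pablo ∩ Ximena: (none).
Windows ≥ 30 min: (none).

none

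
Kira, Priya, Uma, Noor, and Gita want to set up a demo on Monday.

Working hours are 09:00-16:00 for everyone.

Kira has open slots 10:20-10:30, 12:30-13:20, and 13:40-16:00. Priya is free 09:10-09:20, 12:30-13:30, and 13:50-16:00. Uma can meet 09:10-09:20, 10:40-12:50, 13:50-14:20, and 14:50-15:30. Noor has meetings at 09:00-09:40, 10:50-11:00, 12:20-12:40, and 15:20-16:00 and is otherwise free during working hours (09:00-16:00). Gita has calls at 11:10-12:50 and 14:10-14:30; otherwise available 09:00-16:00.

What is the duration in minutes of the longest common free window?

30 minutes

Noor free within 09:00–16:00: 09:40–10:50, 11:00–12:20, 12:40–15:20.
Gita free within 09:00–16:00: 09:00–11:10, 12:50–14:10, 14:30–16:00.
Kira ∩ Priya: 12:30–13:20, 13:50–16:00.
Kira ∩ Priya ∩ Uma: 12:30–12:50, 13:50–14:20, 14:50–15:30.
Kira ∩ Priya ∩ Uma ∩ Noor: 12:40–12:50, 13:50–14:20, 14:50–15:20.
Kira ∩ Priya ∩ Uma ∩ Noor ∩ Gita: 13:50–14:10, 14:50–15:20.
Common window lengths: 20, 30 min; longest is 30.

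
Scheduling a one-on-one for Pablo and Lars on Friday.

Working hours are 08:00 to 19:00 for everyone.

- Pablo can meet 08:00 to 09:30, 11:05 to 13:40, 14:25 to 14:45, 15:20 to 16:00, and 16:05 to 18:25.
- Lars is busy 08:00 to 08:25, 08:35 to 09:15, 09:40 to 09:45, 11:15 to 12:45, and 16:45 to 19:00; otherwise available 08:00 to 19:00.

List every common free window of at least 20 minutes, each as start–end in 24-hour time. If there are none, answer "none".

12:45–13:40, 14:25–14:45, 15:20–16:00, 16:05–16:45

Lars free within 08:00–19:00: 08:25–08:35, 09:15–09:40, 09:45–11:15, 12:45–16:45.
Pablo ∩ Lars: 08:25–08:35, 09:15–09:30, 11:05–11:15, 12:45–13:40, 14:25–14:45, 15:20–16:00, 16:05–16:45.
Windows ≥ 20 min: 12:45–13:40, 14:25–14:45, 15:20–16:00, 16:05–16:45.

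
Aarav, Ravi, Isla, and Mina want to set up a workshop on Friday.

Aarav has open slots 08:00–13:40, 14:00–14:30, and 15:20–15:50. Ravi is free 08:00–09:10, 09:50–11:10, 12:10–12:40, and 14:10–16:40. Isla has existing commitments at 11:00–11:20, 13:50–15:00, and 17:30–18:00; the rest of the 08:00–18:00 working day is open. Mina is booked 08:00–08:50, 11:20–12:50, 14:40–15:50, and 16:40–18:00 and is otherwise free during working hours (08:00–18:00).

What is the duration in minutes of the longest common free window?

70 minutes

Isla free within 08:00–18:00: 08:00–11:00, 11:20–13:50, 15:00–17:30.
Mina free within 08:00–18:00: 08:50–11:20, 12:50–14:40, 15:50–16:40.
Aarav ∩ Ravi: 08:00–09:10, 09:50–11:10, 12:10–12:40, 14:10–14:30, 15:20–15:50.
Aarav ∩ Ravi ∩ Isla: 08:00–09:10, 09:50–11:00, 12:10–12:40, 15:20–15:50.
Aarav ∩ Ravi ∩ Isla ∩ Mina: 08:50–09:10, 09:50–11:00.
Common window lengths: 20, 70 min; longest is 70.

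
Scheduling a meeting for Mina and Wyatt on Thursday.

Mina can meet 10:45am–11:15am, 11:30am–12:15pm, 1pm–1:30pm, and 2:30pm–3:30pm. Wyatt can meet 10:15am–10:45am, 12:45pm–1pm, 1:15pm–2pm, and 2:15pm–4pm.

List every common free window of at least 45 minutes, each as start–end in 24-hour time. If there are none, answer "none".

14:30–15:30

Mina ∩ Wyatt: 13:15–13:30, 14:30–15:30.
Windows ≥ 45 min: 14:30–15:30.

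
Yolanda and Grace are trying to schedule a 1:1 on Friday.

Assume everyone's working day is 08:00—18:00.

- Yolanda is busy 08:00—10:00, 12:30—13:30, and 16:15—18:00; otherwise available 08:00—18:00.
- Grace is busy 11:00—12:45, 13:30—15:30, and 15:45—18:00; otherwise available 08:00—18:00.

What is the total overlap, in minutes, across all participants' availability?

Yolanda free within 08:00–18:00: 10:00–12:30, 13:30–16:15.
Grace free within 08:00–18:00: 08:00–11:00, 12:45–13:30, 15:30–15:45.
Yolanda ∩ Grace: 10:00–11:00, 15:30–15:45.
Total common minutes: 60 + 15 = 75.

75 minutes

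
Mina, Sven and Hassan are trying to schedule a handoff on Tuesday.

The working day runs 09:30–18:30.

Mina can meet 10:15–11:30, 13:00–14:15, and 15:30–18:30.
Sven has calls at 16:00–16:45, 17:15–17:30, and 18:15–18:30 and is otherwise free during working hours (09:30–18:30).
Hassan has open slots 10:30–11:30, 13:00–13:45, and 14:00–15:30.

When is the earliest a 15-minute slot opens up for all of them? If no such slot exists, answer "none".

Sven free within 09:30–18:30: 09:30–16:00, 16:45–17:15, 17:30–18:15.
Mina ∩ Sven: 10:15–11:30, 13:00–14:15, 15:30–16:00, 16:45–17:15, 17:30–18:15.
Mina ∩ Sven ∩ Hassan: 10:30–11:30, 13:00–13:45, 14:00–14:15.
Windows ≥ 15 min: 10:30–11:30, 13:00–13:45, 14:00–14:15.
Earliest such window starts at 10:30.

10:30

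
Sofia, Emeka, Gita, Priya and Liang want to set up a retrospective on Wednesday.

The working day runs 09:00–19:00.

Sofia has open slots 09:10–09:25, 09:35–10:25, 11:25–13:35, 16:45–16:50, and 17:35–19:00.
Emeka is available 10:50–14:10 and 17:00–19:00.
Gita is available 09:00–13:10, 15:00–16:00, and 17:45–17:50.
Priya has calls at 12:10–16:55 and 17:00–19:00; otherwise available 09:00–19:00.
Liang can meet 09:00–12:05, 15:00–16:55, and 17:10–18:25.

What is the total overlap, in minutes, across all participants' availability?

40 minutes

Priya free within 09:00–19:00: 09:00–12:10, 16:55–17:00.
Sofia ∩ Emeka: 11:25–13:35, 17:35–19:00.
Sofia ∩ Emeka ∩ Gita: 11:25–13:10, 17:45–17:50.
Sofia ∩ Emeka ∩ Gita ∩ Priya: 11:25–12:10.
Sofia ∩ Emeka ∩ Gita ∩ Priya ∩ Liang: 11:25–12:05.
Total common minutes: 40.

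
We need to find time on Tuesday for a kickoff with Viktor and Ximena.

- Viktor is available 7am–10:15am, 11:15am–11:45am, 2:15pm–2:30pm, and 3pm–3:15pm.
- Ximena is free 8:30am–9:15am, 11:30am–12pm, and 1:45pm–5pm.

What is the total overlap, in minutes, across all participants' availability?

Viktor ∩ Ximena: 08:30–09:15, 11:30–11:45, 14:15–14:30, 15:00–15:15.
Total common minutes: 45 + 15 + 15 + 15 = 90.

90 minutes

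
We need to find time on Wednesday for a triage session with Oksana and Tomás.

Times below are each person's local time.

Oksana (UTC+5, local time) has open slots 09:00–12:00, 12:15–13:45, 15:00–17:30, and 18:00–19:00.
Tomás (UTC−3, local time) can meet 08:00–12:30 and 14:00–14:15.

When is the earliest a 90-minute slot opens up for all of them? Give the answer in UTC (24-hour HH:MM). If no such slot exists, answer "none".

Oksana → UTC: 04:00–07:00, 07:15–08:45, 10:00–12:30, 13:00–14:00.
Tomás → UTC: 11:00–15:30, 17:00–17:15.
Oksana ∩ Tomás: 11:00–12:30, 13:00–14:00.
Windows ≥ 90 min: 11:00–12:30.
Earliest such window starts at 11:00.

11:00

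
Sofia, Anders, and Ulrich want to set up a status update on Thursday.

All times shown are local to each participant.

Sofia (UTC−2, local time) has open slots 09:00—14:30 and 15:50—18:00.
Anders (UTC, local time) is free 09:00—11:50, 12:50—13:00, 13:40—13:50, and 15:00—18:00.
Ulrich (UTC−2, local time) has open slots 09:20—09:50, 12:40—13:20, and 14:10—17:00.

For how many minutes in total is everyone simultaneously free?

80 minutes

Sofia → UTC: 11:00–16:30, 17:50–20:00.
Anders → UTC: 09:00–11:50, 12:50–13:00, 13:40–13:50, 15:00–18:00.
Ulrich → UTC: 11:20–11:50, 14:40–15:20, 16:10–19:00.
Sofia ∩ Anders: 11:00–11:50, 12:50–13:00, 13:40–13:50, 15:00–16:30, 17:50–18:00.
Sofia ∩ Anders ∩ Ulrich: 11:20–11:50, 15:00–15:20, 16:10–16:30, 17:50–18:00.
Total common minutes: 30 + 20 + 20 + 10 = 80.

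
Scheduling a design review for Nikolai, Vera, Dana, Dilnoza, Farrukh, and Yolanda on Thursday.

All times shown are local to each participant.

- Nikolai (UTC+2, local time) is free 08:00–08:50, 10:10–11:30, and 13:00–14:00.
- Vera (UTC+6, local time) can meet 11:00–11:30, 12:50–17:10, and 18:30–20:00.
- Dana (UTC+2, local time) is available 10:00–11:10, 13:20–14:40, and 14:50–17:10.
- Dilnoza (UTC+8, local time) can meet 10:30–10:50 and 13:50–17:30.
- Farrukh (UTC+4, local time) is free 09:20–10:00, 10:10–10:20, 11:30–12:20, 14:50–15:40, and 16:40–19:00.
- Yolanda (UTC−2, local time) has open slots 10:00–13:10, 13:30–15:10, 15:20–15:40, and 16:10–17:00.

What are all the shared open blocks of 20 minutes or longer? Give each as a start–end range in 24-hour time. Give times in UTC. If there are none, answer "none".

Nikolai → UTC: 06:00–06:50, 08:10–09:30, 11:00–12:00.
Vera → UTC: 05:00–05:30, 06:50–11:10, 12:30–14:00.
Dana → UTC: 08:00–09:10, 11:20–12:40, 12:50–15:10.
Dilnoza → UTC: 02:30–02:50, 05:50–09:30.
Farrukh → UTC: 05:20–06:00, 06:10–06:20, 07:30–08:20, 10:50–11:40, 12:40–15:00.
Yolanda → UTC: 12:00–15:10, 15:30–17:10, 17:20–17:40, 18:10–19:00.
Nikolai ∩ Vera: 08:10–09:30, 11:00–11:10.
Nikolai ∩ Vera ∩ Dana: 08:10–09:10.
Nikolai ∩ Vera ∩ Dana ∩ Dilnoza: 08:10–09:10.
Nikolai ∩ Vera ∩ Dana ∩ Dilnoza ∩ Farrukh: 08:10–08:20.
Nikolai ∩ Vera ∩ Dana ∩ Dilnoza ∩ Farrukh ∩ Yolanda: (none).
Windows ≥ 20 min: (none).

none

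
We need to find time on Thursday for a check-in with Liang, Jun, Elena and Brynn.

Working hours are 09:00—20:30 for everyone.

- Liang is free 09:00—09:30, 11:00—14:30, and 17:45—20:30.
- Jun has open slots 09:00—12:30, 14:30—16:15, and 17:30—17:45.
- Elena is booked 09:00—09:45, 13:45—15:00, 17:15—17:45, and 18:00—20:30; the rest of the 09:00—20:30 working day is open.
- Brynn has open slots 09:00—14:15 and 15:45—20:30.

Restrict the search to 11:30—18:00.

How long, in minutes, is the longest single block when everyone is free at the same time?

60 minutes

Elena free within 09:00–20:30: 09:45–13:45, 15:00–17:15, 17:45–18:00.
Liang ∩ Jun: 09:00–09:30, 11:00–12:30.
Liang ∩ Jun ∩ Elena: 11:00–12:30.
Liang ∩ Jun ∩ Elena ∩ Brynn: 11:00–12:30.
Restricted to 11:30–18:00: 11:30–12:30.
Single common window of 60 minutes.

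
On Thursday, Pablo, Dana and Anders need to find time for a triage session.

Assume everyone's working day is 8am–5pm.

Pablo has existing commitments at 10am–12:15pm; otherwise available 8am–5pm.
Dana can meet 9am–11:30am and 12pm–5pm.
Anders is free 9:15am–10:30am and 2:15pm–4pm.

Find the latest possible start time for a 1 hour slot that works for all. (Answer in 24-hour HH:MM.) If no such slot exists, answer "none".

Pablo free within 08:00–17:00: 08:00–10:00, 12:15–17:00.
Pablo ∩ Dana: 09:00–10:00, 12:15–17:00.
Pablo ∩ Dana ∩ Anders: 09:15–10:00, 14:15–16:00.
Windows ≥ 60 min: 14:15–16:00.
Latest start in the last window 14:15–16:00 is 16:00 − 60 min = 15:00.

15:00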